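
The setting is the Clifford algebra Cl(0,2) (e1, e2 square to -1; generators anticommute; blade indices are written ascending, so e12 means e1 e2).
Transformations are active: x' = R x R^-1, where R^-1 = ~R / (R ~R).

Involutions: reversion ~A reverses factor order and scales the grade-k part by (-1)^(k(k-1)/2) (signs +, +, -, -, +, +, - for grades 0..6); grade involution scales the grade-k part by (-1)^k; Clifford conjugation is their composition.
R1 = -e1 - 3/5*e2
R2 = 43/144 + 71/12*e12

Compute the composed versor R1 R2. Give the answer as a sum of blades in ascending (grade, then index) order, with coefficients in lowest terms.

Distribute over the terms of R1 (each basis-blade product reordered to ascending indices, repeated generators contracted through their squares):
(-e1) R2 = -43/144*e1 + 71/12*e2
(-3/5*e2) R2 = -71/20*e1 - 43/240*e2
Summing the partial products and collecting blades:
Answer: -2771/720*e1 + 459/80*e2


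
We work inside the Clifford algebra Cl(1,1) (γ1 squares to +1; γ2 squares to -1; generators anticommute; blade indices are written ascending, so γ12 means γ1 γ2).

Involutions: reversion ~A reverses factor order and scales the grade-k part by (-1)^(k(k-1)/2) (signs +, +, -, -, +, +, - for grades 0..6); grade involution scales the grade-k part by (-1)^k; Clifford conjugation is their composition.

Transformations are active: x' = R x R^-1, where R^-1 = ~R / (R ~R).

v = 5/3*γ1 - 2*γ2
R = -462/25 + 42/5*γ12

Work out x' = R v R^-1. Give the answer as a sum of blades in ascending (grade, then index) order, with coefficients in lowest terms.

~R = -462/25 - 42/5*γ12, and R ~R = 169344/625, so R^-1 = ~R / (169344/625).
R v = -14*γ1 + 574/25*γ2
Answer: 35/144*γ1 - 163/144*γ2


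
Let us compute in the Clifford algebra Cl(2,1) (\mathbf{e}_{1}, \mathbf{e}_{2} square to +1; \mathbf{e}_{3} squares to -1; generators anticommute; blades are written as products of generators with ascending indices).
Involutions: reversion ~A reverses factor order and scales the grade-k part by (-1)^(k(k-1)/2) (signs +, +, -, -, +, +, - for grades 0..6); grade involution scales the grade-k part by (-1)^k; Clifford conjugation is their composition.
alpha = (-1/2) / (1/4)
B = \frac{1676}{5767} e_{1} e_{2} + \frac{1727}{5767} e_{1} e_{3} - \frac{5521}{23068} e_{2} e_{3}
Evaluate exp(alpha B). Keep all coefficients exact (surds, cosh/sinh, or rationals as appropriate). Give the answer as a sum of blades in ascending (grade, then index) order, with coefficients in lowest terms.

B^2 term by term: the squares give (\frac{1676}{5767})^2*(e_{1} e_{2})^2 + (\frac{1727}{5767})^2*(e_{1} e_{3})^2 + (-\frac{5521}{23068})^2*(e_{2} e_{3})^2 = \frac{2808976}{33258289}*(-1) + \frac{2982529}{33258289}*(+1) + \frac{30481441}{532132624}*(+1) = \frac{1}{16} (each basis 2-blade squares to minus the product of its generators' squares); cross terms between blades sharing an index anticommute and cancel. So B^2 = \frac{1}{16}.
B^2 = \frac{1}{16} — the series telescopes hyperbolically here: l = \frac{1}{4}, alpha*l = - \frac{1}{2}, so exp(alpha B) = cosh(- \frac{1}{2}) + (sinh(- \frac{1}{2})/(\frac{1}{4}))*B = \cosh{\left(\frac{1}{2} \right)} + (- 4 \sinh{\left(\frac{1}{2} \right)})*B.
Answer: \cosh{\left(\frac{1}{2} \right)} - \frac{6704 \sinh{\left(\frac{1}{2} \right)}}{5767} e_{1} e_{2} - \frac{6908 \sinh{\left(\frac{1}{2} \right)}}{5767} e_{1} e_{3} + \frac{5521 \sinh{\left(\frac{1}{2} \right)}}{5767} e_{2} e_{3}


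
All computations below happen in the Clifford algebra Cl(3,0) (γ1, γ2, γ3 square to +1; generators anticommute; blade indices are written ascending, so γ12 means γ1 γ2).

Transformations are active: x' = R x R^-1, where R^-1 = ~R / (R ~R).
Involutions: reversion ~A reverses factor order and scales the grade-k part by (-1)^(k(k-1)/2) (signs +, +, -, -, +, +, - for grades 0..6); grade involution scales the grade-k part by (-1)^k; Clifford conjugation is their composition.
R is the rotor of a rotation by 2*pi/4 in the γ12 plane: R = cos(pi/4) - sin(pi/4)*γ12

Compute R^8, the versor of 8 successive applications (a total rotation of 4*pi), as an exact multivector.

Half-angle bookkeeping: 8 applications in γ12 add up to rotor phase 8*pi/4 = 2*pi, so R^8 = cos(2*pi) - sin(2*pi)*γ12.
cos(2*pi) = 1 and sin(2*pi) = 0, so R^8 = 1. The total rotation 4*pi is 2 full turns, so every vector returns to itself, yet the rotor is +1, back on the identity sheet (an even number of 2*pi turns).
Answer: 1


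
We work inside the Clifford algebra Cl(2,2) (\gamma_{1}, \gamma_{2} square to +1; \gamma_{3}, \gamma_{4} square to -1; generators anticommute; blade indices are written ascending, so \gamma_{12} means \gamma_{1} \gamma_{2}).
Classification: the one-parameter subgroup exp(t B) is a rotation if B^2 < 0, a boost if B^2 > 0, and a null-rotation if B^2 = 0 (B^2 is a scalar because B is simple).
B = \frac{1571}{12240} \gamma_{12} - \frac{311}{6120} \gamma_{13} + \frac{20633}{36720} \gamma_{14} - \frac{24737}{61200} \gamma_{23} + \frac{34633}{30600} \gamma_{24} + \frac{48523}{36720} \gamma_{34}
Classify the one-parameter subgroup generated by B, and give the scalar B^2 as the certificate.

B^2 term by term: the squares give (\frac{1571}{12240})^2*(\gamma_{12})^2 + (-\frac{311}{6120})^2*(\gamma_{13})^2 + (\frac{20633}{36720})^2*(\gamma_{14})^2 + (-\frac{24737}{61200})^2*(\gamma_{23})^2 + (\frac{34633}{30600})^2*(\gamma_{24})^2 + (\frac{48523}{36720})^2*(\gamma_{34})^2 = \frac{2468041}{149817600}*(-1) + \frac{96721}{37454400}*(+1) + \frac{425720689}{1348358400}*(+1) + \frac{611919169}{3745440000}*(+1) + \frac{1199444689}{936360000}*(+1) + \frac{2354481529}{1348358400}*(-1) = 0 (each basis 2-blade squares to minus the product of its generators' squares); cross terms between blades sharing an index anticommute and cancel; the commuting (index-disjoint) pairs give grade-4 terms 2*c*c'*(blade product), which cancel blade by blade — \gamma_{1234}: \frac{76229633}{224726400} + \frac{10770863}{93636000} - \frac{510398521}{1123632000} = 0 — confirming B is simple. So B^2 = 0.
Answer: null-rotation, certificate B^2 = 0. Certificate logic: 0 is a conjugation-invariant scalar, so its sign fixes rotation versus boost versus null-rotation outright.


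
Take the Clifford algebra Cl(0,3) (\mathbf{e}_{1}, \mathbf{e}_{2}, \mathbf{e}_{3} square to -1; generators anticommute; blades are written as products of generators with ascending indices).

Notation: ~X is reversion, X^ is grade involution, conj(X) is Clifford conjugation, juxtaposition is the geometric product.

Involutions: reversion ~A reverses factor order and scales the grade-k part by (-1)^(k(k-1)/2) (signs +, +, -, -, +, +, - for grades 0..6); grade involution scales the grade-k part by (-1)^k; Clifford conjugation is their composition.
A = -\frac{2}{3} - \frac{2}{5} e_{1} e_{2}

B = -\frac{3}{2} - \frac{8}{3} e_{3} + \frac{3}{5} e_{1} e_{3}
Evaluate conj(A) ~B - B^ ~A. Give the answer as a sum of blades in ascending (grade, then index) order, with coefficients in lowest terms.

first term: 1 + \frac{16}{9} e_{3} - \frac{3}{5} e_{1} e_{2} + \frac{2}{5} e_{1} e_{3} - \frac{6}{25} e_{2} e_{3} - \frac{16}{15} e_{1} e_{2} e_{3}
second term: 1 - \frac{16}{9} e_{3} - \frac{3}{5} e_{1} e_{2} - \frac{2}{5} e_{1} e_{3} - \frac{6}{25} e_{2} e_{3} + \frac{16}{15} e_{1} e_{2} e_{3}
Answer: \frac{32}{9} e_{3} + \frac{4}{5} e_{1} e_{3} - \frac{32}{15} e_{1} e_{2} e_{3}


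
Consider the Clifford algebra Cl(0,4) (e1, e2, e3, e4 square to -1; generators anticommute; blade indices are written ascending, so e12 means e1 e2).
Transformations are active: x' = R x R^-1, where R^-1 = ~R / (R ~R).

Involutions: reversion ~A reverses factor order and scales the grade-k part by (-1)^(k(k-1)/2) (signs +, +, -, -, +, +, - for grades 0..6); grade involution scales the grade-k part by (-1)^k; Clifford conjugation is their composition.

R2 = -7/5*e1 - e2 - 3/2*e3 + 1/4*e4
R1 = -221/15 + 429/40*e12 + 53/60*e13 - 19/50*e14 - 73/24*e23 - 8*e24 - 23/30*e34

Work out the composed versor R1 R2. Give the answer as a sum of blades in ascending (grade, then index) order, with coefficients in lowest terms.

Distribute over the terms of R2 (each basis-blade product reordered to ascending indices, repeated generators contracted through their squares):
R1 (-7/5*e1) = 1547/75*e1 - 3003/200*e2 - 371/300*e3 + 133/250*e4 + 511/120*e123 + 56/5*e124 + 161/150*e134
R1 (-e2) = 429/40*e1 + 221/15*e2 + 73/24*e3 + 8*e4 + 53/60*e123 - 19/50*e124 + 23/30*e234
R1 (-3/2*e3) = 53/40*e1 - 73/16*e2 + 221/10*e3 + 23/20*e4 - 1287/80*e123 - 57/100*e134 - 12*e234
R1 (1/4*e4) = 19/200*e1 + 2*e2 + 23/120*e3 - 221/60*e4 + 429/160*e124 + 53/240*e134 - 73/96*e234
Summing the partial products and collecting blades:
Answer: 19663/600*e1 - 3413/1200*e2 + 7229/300*e3 + 4499/750*e4 - 2627/240*e123 + 10801/800*e124 + 869/1200*e134 - 1919/160*e234


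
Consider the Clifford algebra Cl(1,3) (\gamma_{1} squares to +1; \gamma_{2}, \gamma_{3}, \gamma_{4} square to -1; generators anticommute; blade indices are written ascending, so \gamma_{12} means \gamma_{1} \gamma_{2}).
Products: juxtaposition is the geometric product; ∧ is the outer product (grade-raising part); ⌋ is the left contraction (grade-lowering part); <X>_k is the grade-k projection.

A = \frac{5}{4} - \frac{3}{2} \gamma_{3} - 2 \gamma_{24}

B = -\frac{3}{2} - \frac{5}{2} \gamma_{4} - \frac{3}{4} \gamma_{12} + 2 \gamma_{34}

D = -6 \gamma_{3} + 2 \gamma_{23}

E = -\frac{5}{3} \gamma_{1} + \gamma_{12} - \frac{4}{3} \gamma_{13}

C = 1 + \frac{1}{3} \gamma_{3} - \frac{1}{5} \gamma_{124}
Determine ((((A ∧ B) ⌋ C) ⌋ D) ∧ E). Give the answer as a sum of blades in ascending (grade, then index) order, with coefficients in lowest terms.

step 1: -\frac{15}{8} + \frac{9}{4} \gamma_{3} - \frac{25}{8} \gamma_{4} - \frac{15}{16} \gamma_{12} + 3 \gamma_{24} + \frac{25}{4} \gamma_{34} + \frac{9}{8} \gamma_{123}
step 2: -\frac{21}{8} + \frac{3}{5} \gamma_{1} - \frac{5}{8} \gamma_{3} + \frac{3}{16} \gamma_{4} - \frac{5}{8} \gamma_{12} + \frac{3}{8} \gamma_{124}
step 3: -\frac{15}{4} - \frac{5}{4} \gamma_{2} + \frac{63}{4} \gamma_{3} - \frac{21}{4} \gamma_{23}
step 4: \frac{25}{4} \gamma_{1} - \frac{35}{6} \gamma_{12} + \frac{125}{4} \gamma_{13} + \frac{137}{6} \gamma_{123}
Answer: \frac{25}{4} \gamma_{1} - \frac{35}{6} \gamma_{12} + \frac{125}{4} \gamma_{13} + \frac{137}{6} \gamma_{123}


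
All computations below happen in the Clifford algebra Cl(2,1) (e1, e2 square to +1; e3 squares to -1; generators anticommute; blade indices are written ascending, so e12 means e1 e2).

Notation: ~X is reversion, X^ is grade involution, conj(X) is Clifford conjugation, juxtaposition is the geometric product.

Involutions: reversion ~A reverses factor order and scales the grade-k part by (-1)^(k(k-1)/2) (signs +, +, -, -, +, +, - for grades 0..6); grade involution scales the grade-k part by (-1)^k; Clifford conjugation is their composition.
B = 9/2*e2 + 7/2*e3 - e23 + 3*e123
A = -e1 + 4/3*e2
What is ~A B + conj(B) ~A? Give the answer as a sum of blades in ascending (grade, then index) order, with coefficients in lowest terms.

first term: 6 - 4/3*e3 - 9/2*e12 - 15/2*e13 + 5/3*e23 + e123
second term: -6 - 4/3*e3 - 9/2*e12 - 15/2*e13 + 5/3*e23 - e123
Answer: -8/3*e3 - 9*e12 - 15*e13 + 10/3*e23


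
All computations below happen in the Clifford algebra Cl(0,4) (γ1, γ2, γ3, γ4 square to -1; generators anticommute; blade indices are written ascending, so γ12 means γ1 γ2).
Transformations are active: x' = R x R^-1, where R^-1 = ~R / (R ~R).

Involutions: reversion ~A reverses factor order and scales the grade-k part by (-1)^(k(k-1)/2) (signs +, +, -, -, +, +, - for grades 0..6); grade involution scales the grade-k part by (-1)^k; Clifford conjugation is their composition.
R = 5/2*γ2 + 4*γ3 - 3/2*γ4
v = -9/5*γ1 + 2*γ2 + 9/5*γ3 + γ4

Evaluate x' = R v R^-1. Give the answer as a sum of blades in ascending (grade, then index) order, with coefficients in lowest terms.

~R = 5/2*γ2 + 4*γ3 - 3/2*γ4, and R ~R = -49/2, so R^-1 = ~R / (-49/2).
R v = -107/10 + 9/2*γ12 + 36/5*γ13 - 27/10*γ14 - 7/2*γ23 + 11/2*γ24 + 67/10*γ34
Answer: 9/5*γ1 + 9/49*γ2 + 83/49*γ3 - 566/245*γ4


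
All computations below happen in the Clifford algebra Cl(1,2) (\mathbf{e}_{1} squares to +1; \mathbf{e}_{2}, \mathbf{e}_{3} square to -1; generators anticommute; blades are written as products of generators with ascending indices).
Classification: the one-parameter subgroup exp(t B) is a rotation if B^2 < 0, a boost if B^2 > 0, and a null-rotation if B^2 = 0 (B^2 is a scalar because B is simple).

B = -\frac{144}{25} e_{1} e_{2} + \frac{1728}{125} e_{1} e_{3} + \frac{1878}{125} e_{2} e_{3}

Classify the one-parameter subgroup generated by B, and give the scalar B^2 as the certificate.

B^2 term by term: the squares give (-\frac{144}{25})^2*(e_{1} e_{2})^2 + (\frac{1728}{125})^2*(e_{1} e_{3})^2 + (\frac{1878}{125})^2*(e_{2} e_{3})^2 = \frac{20736}{625}*(+1) + \frac{2985984}{15625}*(+1) + \frac{3526884}{15625}*(-1) = -\frac{36}{25} (each basis 2-blade squares to minus the product of its generators' squares); cross terms between blades sharing an index anticommute and cancel. So B^2 = -\frac{36}{25}.
Answer: rotation, certificate B^2 = -\frac{36}{25}. Because -\frac{36}{25} is invariant under every versor sandwich, the classification follows from its sign alone.


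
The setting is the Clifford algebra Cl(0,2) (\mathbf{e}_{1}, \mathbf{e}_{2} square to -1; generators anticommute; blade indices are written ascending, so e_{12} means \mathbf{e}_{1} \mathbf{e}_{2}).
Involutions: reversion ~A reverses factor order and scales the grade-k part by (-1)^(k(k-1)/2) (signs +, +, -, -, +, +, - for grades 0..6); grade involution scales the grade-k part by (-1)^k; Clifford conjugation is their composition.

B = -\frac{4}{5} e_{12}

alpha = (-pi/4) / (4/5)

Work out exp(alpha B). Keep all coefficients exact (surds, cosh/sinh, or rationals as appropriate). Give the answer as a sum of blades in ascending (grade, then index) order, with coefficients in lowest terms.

B^2 = (-\frac{4}{5})^2*(e_{12})^2 = \frac{16}{25}*(-1) = -\frac{16}{25} (a basis 2-blade squares to minus the product of its generators' squares).
B^2 = -\frac{16}{25} — a negative square means the series sums to a rotation: l = \frac{4}{5}, alpha*l = - \frac{\pi}{4}, so exp(alpha B) = cos(- \frac{\pi}{4}) + (sin(- \frac{\pi}{4})/(\frac{4}{5}))*B = \frac{\sqrt{2}}{2} + (- \frac{5 \sqrt{2}}{8})*B.
Answer: \frac{\sqrt{2}}{2} + \frac{\sqrt{2}}{2} e_{12}


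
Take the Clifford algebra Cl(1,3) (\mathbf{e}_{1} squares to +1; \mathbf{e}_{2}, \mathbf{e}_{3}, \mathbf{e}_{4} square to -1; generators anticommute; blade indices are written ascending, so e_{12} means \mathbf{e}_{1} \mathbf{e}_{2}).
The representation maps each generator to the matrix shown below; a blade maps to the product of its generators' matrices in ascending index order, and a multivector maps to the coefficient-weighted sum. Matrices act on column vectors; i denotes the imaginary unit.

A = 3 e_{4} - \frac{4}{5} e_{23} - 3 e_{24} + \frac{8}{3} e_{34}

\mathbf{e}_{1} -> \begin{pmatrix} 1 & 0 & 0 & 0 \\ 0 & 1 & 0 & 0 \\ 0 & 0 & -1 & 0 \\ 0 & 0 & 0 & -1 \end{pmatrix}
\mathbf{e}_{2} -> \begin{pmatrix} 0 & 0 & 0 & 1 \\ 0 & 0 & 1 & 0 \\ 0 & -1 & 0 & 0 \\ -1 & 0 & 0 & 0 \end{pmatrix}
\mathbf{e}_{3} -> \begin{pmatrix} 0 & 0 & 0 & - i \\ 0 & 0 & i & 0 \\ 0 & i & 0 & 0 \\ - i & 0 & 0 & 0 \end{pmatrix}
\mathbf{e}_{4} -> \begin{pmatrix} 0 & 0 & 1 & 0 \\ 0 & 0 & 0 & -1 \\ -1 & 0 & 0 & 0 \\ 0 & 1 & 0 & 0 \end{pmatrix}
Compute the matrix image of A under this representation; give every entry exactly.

Bivector images (products of the table entries): rho(e_{23}) = rho(\mathbf{e}_{2})rho(\mathbf{e}_{3}) = \begin{pmatrix} - i & 0 & 0 & 0 \\ 0 & i & 0 & 0 \\ 0 & 0 & - i & 0 \\ 0 & 0 & 0 & i \end{pmatrix}; rho(e_{24}) = rho(\mathbf{e}_{2})rho(\mathbf{e}_{4}) = \begin{pmatrix} 0 & 1 & 0 & 0 \\ -1 & 0 & 0 & 0 \\ 0 & 0 & 0 & 1 \\ 0 & 0 & -1 & 0 \end{pmatrix}; rho(e_{34}) = rho(\mathbf{e}_{3})rho(\mathbf{e}_{4}) = \begin{pmatrix} 0 & - i & 0 & 0 \\ - i & 0 & 0 & 0 \\ 0 & 0 & 0 & - i \\ 0 & 0 & - i & 0 \end{pmatrix}.
M = (3)*rho(e_{4}) + (-\frac{4}{5})*rho(e_{23}) + (-3)*rho(e_{24}) + (\frac{8}{3})*rho(e_{34}), summed entrywise:
Answer: \begin{pmatrix} \frac{4 i}{5} & -3 - \frac{8 i}{3} & 3 & 0 \\ 3 - \frac{8 i}{3} & - \frac{4 i}{5} & 0 & -3 \\ -3 & 0 & \frac{4 i}{5} & -3 - \frac{8 i}{3} \\ 0 & 3 & 3 - \frac{8 i}{3} & - \frac{4 i}{5} \end{pmatrix}


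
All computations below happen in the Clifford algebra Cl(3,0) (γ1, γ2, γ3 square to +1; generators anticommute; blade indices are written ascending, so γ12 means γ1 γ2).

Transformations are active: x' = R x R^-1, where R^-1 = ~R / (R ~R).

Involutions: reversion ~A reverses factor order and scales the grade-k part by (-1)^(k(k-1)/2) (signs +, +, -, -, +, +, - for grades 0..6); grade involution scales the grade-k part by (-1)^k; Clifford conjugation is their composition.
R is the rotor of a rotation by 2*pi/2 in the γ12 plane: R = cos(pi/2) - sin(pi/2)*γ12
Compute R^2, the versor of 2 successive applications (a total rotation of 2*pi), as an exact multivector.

The rotor phase is half the rotation angle and phases add under composition, so 2 steps in the γ12 plane accumulate phase 2*(pi/2) = pi: R^2 = cos(pi) - sin(pi)*γ12.
cos(pi) = -1 and sin(pi) = 0, so R^2 = -1. The total rotation 2*pi is 1 full turn, so every vector returns to itself, yet the rotor is -1, on the OTHER sheet of the double cover (an odd number of 2*pi turns).
Answer: -1


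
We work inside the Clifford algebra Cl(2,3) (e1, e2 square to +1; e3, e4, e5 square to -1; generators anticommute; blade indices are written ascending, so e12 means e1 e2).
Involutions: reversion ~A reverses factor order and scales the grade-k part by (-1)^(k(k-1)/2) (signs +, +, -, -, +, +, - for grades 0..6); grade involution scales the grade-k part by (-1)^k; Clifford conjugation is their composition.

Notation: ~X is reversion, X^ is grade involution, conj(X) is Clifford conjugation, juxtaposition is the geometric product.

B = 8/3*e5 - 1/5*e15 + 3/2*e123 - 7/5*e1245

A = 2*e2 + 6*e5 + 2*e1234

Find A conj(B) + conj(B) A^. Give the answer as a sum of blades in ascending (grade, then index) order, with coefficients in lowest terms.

first term: 16 + 6/5*e1 - 3*e4 - 3*e13 - 16/3*e25 - 14/5*e35 - 42/5*e124 - 2/5*e125 + 14/5*e145 - 9*e1235 - 2/5*e2345 - 16/3*e12345
second term: -16 + 6/5*e1 + 3*e4 + 3*e13 - 16/3*e25 + 14/5*e35 - 42/5*e124 + 2/5*e125 + 14/5*e145 - 9*e1235 + 2/5*e2345 - 16/3*e12345
Answer: 12/5*e1 - 32/3*e25 - 84/5*e124 + 28/5*e145 - 18*e1235 - 32/3*e12345


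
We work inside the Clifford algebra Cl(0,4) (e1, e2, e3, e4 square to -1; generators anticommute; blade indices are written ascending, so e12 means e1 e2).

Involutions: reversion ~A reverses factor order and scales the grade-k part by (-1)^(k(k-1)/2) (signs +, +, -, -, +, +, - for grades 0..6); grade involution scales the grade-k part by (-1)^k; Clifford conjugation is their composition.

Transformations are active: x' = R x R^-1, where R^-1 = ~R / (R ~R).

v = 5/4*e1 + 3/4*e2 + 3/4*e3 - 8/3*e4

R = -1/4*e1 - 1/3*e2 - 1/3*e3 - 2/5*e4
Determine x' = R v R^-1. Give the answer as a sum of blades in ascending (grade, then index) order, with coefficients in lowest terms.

~R = -1/4*e1 - 1/3*e2 - 1/3*e3 - 2/5*e4, and R ~R = -1601/3600, so R^-1 = ~R / (-1601/3600).
R v = -61/240 + 11/48*e12 + 11/48*e13 + 7/6*e14 + 107/90*e24 + 107/90*e34
Answer: -9835/6404*e1 - 7243/6404*e2 - 7243/6404*e3 + 10612/4803*e4


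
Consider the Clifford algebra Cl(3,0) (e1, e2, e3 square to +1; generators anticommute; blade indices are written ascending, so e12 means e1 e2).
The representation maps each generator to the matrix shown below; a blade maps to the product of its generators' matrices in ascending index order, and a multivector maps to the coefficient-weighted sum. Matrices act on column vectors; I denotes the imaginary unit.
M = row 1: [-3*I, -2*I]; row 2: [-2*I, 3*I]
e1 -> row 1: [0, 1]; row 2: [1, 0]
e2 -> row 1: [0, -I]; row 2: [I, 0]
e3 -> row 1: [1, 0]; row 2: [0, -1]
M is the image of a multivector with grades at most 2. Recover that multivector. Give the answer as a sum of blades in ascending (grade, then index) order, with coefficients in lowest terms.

Method: 1, rho(e1), rho(e2), rho(e3) form a trace-orthogonal basis of the 2x2 complex matrices (tr(X Y) = 2 if X = Y, else 0), so M = m0*1 + m1*rho(e1) + m2*rho(e2) + m3*rho(e3) with m0 = tr(M)/2 = 0, m1 = tr(M rho(e1))/2 = -2*I, m2 = tr(M rho(e2))/2 = 0, m3 = tr(M rho(e3))/2 = -3*I.
Multiplying table entries, the bivector images are rho(e12) = I*rho(e3), rho(e13) = -I*rho(e2), rho(e23) = I*rho(e1); with real blade coefficients the real parts of m0..m3 are the coefficients of 1, e1, e2, e3 and the imaginary parts give the bivectors (e23: Im m1, e13: -Im m2, e12: Im m3).
Answer: -3*e12 - 2*e23


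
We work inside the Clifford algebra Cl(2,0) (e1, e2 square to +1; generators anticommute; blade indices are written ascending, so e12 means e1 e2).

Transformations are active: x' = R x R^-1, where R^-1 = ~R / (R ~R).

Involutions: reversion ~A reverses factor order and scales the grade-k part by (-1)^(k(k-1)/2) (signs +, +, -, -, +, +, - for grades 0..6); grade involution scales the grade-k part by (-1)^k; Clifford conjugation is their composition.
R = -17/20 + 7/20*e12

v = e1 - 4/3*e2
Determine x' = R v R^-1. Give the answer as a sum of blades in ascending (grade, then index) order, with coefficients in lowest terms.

~R = -17/20 - 7/20*e12, and R ~R = 169/200, so R^-1 = ~R / (169/200).
R v = -79/60*e1 + 47/60*e2
Answer: 836/507*e1 - 41/169*e2


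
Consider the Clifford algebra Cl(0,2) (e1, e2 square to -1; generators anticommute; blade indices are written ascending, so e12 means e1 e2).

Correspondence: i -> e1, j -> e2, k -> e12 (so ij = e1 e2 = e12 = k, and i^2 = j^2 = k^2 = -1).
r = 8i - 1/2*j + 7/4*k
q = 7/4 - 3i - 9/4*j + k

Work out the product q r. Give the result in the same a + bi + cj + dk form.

In blades: q = 7/4 - 3*e1 - 9/4*e2 + e12, r = 8*e1 - 1/2*e2 + 7/4*e12.
Distribute q over r term by term (generator squares from the signature, products reordered to ascending indices): (7/4)*r = 14*e1 - 7/8*e2 + 49/16*e12; (-3*e1)*r = 24 + 21/4*e2 + 3/2*e12; (-9/4*e2)*r = -9/8 - 63/16*e1 + 18*e12; (e12)*r = -7/4 + 1/2*e1 + 8*e2.
Sum: 169/8 + 169/16*e1 + 99/8*e2 + 361/16*e12; translating back through the correspondence:
Answer: 169/8 + 169/16*i + 99/8*j + 361/16*k


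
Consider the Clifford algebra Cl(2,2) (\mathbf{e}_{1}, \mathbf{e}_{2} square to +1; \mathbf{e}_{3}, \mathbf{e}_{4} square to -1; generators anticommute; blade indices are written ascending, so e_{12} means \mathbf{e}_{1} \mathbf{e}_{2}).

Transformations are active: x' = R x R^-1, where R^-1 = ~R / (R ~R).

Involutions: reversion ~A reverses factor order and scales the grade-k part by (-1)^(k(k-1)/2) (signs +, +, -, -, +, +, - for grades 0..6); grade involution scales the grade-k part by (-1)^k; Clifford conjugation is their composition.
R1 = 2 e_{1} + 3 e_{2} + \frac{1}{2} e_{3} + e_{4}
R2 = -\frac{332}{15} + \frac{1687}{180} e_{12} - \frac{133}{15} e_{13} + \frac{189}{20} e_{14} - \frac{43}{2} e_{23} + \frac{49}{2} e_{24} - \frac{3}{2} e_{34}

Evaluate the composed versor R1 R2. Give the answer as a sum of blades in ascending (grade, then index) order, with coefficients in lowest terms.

Distribute over the terms of R1 (each basis-blade product reordered to ascending indices, repeated generators contracted through their squares):
(2 e_{1}) R2 = -\frac{664}{15} e_{1} + \frac{1687}{90} e_{2} - \frac{266}{15} e_{3} + \frac{189}{10} e_{4} - 43 e_{123} + 49 e_{124} - 3 e_{134}
(3 e_{2}) R2 = -\frac{1687}{60} e_{1} - \frac{332}{5} e_{2} - \frac{129}{2} e_{3} + \frac{147}{2} e_{4} + \frac{133}{5} e_{123} - \frac{567}{20} e_{124} - \frac{9}{2} e_{234}
(\frac{1}{2} e_{3}) R2 = -\frac{133}{30} e_{1} - \frac{43}{4} e_{2} - \frac{166}{15} e_{3} + \frac{3}{4} e_{4} + \frac{1687}{360} e_{123} - \frac{189}{40} e_{134} - \frac{49}{4} e_{234}
(e_{4}) R2 = \frac{189}{20} e_{1} + \frac{49}{2} e_{2} - \frac{3}{2} e_{3} - \frac{332}{15} e_{4} + \frac{1687}{180} e_{124} - \frac{133}{15} e_{134} - \frac{43}{2} e_{234}
Summing the partial products and collecting blades:
Answer: -\frac{2021}{30} e_{1} - \frac{6103}{180} e_{2} - \frac{474}{5} e_{3} + \frac{4261}{60} e_{4} - \frac{4217}{360} e_{123} + \frac{1351}{45} e_{124} - \frac{1991}{120} e_{134} - \frac{153}{4} e_{234}


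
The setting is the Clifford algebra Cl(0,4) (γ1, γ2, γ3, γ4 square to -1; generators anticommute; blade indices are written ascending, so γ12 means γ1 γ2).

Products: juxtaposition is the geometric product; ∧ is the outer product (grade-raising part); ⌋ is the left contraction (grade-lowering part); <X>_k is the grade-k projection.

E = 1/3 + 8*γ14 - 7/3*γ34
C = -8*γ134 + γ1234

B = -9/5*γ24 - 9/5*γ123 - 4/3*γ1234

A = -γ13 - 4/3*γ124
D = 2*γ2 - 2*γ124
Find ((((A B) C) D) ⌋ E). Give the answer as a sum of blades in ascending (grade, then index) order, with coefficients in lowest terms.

step 1: -12/5*γ1 + 9/5*γ2 - 16/9*γ3 + 4/3*γ24 + 12/5*γ34 - 9/5*γ1234
step 2: -9/5 + 96/5*γ1 - 72/5*γ2 - 12/5*γ12 + 4/3*γ13 + 128/9*γ14 - 96/5*γ34 - 32/3*γ123 + 16/9*γ124 + 9/5*γ134 + 12/5*γ234 + 72/5*γ1234
step 3: 1136/45 + 24/5*γ1 - 1442/45*γ2 - 144/5*γ3 - 24/5*γ4 + 192/5*γ12 - 248/15*γ13 + 1456/45*γ14 - 18/5*γ23 + 192/5*γ24 - 392/15*γ34 - 616/15*γ123 - 1118/45*γ124 - 144/5*γ134 - 536/15*γ234 + 18/5*γ1234
step 4: -8408/27 - 192/5*γ1 + 56/5*γ3 - 528/5*γ4 + 9088/45*γ14 - 7952/135*γ34
Answer: -8408/27 - 192/5*γ1 + 56/5*γ3 - 528/5*γ4 + 9088/45*γ14 - 7952/135*γ34


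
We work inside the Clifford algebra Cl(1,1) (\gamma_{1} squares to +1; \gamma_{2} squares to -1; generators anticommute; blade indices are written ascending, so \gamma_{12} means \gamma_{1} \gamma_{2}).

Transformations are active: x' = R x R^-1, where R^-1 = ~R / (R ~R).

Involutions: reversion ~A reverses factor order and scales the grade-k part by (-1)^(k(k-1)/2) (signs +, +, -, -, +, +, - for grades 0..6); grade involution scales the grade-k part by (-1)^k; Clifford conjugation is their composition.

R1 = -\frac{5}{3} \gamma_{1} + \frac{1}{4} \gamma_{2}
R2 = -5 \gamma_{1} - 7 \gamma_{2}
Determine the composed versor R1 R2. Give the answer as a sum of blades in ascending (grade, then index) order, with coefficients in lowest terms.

Distribute over the terms of R1 (each basis-blade product reordered to ascending indices, repeated generators contracted through their squares):
(-\frac{5}{3} \gamma_{1}) R2 = \frac{25}{3} + \frac{35}{3} \gamma_{12}
(\frac{1}{4} \gamma_{2}) R2 = \frac{7}{4} + \frac{5}{4} \gamma_{12}
Summing the partial products and collecting blades:
Answer: \frac{121}{12} + \frac{155}{12} \gamma_{12}


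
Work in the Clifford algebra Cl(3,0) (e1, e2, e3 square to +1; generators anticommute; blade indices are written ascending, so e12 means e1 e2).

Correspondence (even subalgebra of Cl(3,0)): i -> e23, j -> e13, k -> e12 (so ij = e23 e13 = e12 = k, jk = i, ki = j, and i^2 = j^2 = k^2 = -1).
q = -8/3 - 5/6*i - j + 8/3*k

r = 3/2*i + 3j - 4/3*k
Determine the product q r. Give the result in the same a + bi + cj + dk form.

In blades: q = -8/3 + 8/3*e12 - e13 - 5/6*e23, r = -4/3*e12 + 3*e13 + 3/2*e23.
Distribute q over r term by term (generator squares from the signature, products reordered to ascending indices): (-8/3)*r = 32/9*e12 - 8*e13 - 4*e23; (8/3*e12)*r = 32/9 + 4*e13 - 8*e23; (-e13)*r = 3 + 3/2*e12 + 4/3*e23; (-5/6*e23)*r = 5/4 - 5/2*e12 - 10/9*e13.
Sum: 281/36 + 23/9*e12 - 46/9*e13 - 32/3*e23; translating back through the correspondence:
Answer: 281/36 - 32/3*i - 46/9*j + 23/9*k


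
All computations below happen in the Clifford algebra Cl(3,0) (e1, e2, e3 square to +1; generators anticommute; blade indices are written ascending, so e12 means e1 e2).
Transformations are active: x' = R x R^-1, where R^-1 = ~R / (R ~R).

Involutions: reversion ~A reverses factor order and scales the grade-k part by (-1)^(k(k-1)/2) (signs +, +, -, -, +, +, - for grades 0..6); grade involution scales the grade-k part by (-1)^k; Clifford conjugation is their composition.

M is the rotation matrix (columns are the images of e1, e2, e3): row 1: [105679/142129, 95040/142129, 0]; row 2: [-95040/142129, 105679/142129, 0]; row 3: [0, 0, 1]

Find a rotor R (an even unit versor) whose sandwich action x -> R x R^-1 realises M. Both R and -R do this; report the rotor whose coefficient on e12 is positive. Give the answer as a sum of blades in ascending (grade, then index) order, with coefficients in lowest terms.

Method: write R = a + b12*e12 + b13*e13 + b23*e23 with a^2 + b12^2 + b13^2 + b23^2 = 1 (so R^-1 = ~R). Expanding the columns R e_j ~R gives tr M = 4a^2 - 1 and, from the antisymmetric part, M21 - M12 = -4a*b12, M13 - M31 = 4a*b13, M32 - M23 = -4a*b23.
Here tr M = 353487/142129, so a^2 = (1 + tr M)/4 = 123904/142129 and a = ±352/377. Taking a = 352/377: M21 - M12 = -190080/142129, M13 - M31 = 0, M32 - M23 = 0, giving b12 = 135/377, b13 = 0, b23 = 0, i.e. R = 352/377 + 135/377*e12.
Its e12 coefficient is already positive.
Answer: 352/377 + 135/377*e12. Key observation: the double cover Spin(3) -> SO(3) sends R and -R to the same matrix (trace 353487/142129 here), so the stated sign of the e12 coefficient is what selects one sheet.


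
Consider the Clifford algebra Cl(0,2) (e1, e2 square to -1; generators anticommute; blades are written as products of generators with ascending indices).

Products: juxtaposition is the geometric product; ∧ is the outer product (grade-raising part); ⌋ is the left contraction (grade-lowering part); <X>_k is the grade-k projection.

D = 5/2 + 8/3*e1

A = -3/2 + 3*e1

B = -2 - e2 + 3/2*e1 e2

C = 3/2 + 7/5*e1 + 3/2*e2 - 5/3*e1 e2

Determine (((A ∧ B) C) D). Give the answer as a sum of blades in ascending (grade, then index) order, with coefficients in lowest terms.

step 1: 3 - 6*e1 + 3/2*e2 - 21/4*e1 e2
step 2: 19/10 + 23/40*e1 - 53/5*e2 - 959/40*e1 e2
step 3: 193/60 + 1561/240*e1 - 2713/30*e2 - 7601/240*e1 e2
Answer: 193/60 + 1561/240*e1 - 2713/30*e2 - 7601/240*e1 e2


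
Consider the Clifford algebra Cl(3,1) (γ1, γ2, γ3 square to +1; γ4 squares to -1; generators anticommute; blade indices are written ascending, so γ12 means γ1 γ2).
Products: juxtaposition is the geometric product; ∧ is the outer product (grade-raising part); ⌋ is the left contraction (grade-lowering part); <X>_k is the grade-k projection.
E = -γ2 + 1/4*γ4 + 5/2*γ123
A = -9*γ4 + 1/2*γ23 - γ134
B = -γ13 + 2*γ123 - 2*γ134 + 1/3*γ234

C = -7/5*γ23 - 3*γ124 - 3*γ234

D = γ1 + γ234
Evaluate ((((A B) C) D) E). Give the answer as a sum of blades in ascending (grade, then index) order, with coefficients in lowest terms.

step 1: 2 - γ1 - 7/6*γ4 - 5/6*γ12 - 18*γ13 + 3*γ23 + 2*γ24 - γ124 + 9*γ134 + 18*γ1234
step 2: 36/5 - 60*γ1 - 48*γ3 + 13/2*γ4 - 557/10*γ12 - 11/6*γ13 + 126/5*γ14 + 207/10*γ23 + 3*γ24 - 14/5*γ34 + 7/5*γ123 - 237/5*γ124 + 129/10*γ134 + 1489/30*γ234 + 3*γ1234
step 3: -311/30 + 51/5*γ1 + 529/10*γ2 - 7/6*γ3 - 459/10*γ4 + 129/10*γ12 + 477/5*γ13 - 79/10*γ14 - 51/10*γ23 + 3/5*γ24 + 129/10*γ34 - 9/2*γ123 + 29/6*γ124 - 117/2*γ134 + 21/5*γ234 - 3289/30*γ1234
step 4: -1207/40 + 73/40*γ1 + 14923/60*γ2 - 1623/40*γ3 - 11043/40*γ4 - 573/40*γ12 - 977/8*γ13 + 1073/60*γ14 + 1397/60*γ23 + 4543/40*γ24 + 911/120*γ34 + 11627/120*γ123 - 1477/40*γ124 + 8099/60*γ134 + 223/40*γ234 + 1377/8*γ1234
Answer: -1207/40 + 73/40*γ1 + 14923/60*γ2 - 1623/40*γ3 - 11043/40*γ4 - 573/40*γ12 - 977/8*γ13 + 1073/60*γ14 + 1397/60*γ23 + 4543/40*γ24 + 911/120*γ34 + 11627/120*γ123 - 1477/40*γ124 + 8099/60*γ134 + 223/40*γ234 + 1377/8*γ1234


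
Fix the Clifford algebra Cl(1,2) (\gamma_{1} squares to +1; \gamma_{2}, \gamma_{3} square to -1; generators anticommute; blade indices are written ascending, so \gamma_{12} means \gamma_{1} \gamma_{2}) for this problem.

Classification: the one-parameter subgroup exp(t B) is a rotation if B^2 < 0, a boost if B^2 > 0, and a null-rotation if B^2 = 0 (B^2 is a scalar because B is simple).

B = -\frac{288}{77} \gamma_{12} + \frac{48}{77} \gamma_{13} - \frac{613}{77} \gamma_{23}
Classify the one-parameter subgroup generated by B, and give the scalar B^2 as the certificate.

B^2 term by term: the squares give (-\frac{288}{77})^2*(\gamma_{12})^2 + (\frac{48}{77})^2*(\gamma_{13})^2 + (-\frac{613}{77})^2*(\gamma_{23})^2 = \frac{82944}{5929}*(+1) + \frac{2304}{5929}*(+1) + \frac{375769}{5929}*(-1) = -49 (each basis 2-blade squares to minus the product of its generators' squares); cross terms between blades sharing an index anticommute and cancel. So B^2 = -49.
Answer: rotation, certificate B^2 = -49. The scalar -49 is the complete invariant here: its sign names the subgroup type.


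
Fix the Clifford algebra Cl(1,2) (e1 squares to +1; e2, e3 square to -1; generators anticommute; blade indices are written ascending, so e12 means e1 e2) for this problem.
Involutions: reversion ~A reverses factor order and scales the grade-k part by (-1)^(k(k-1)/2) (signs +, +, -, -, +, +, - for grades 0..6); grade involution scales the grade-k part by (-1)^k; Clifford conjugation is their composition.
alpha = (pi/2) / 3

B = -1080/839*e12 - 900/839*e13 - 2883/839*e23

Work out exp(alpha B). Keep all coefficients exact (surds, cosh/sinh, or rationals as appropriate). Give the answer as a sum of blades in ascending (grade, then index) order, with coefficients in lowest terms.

B^2 term by term: the squares give (-1080/839)^2*(e12)^2 + (-900/839)^2*(e13)^2 + (-2883/839)^2*(e23)^2 = 1166400/703921*(+1) + 810000/703921*(+1) + 8311689/703921*(-1) = -9 (each basis 2-blade squares to minus the product of its generators' squares); cross terms between blades sharing an index anticommute and cancel. So B^2 = -9.
B^2 = -9 — B^2 < 0, so the exponential closes trigonometrically: l = 3, alpha*l = pi/2, so exp(alpha B) = cos(pi/2) + (sin(pi/2)/3)*B = 0 + (1/3)*B.
Answer: -360/839*e12 - 300/839*e13 - 961/839*e23


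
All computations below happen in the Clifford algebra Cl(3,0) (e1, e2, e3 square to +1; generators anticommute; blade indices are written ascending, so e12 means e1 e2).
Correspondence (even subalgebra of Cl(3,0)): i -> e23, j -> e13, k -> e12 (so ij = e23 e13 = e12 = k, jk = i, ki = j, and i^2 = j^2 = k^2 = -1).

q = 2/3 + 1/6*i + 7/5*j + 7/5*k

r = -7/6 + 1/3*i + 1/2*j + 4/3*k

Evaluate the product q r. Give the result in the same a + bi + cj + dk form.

In blades: q = 2/3 + 7/5*e12 + 7/5*e13 + 1/6*e23, r = -7/6 + 4/3*e12 + 1/2*e13 + 1/3*e23.
Distribute q over r term by term (generator squares from the signature, products reordered to ascending indices): (2/3)*r = -7/9 + 8/9*e12 + 1/3*e13 + 2/9*e23; (7/5*e12)*r = -28/15 - 49/30*e12 + 7/15*e13 - 7/10*e23; (7/5*e13)*r = -7/10 - 7/15*e12 - 49/30*e13 + 28/15*e23; (1/6*e23)*r = -1/18 + 1/12*e12 - 2/9*e13 - 7/36*e23.
Sum: -17/5 - 203/180*e12 - 19/18*e13 + 43/36*e23; translating back through the correspondence:
Answer: -17/5 + 43/36*i - 19/18*j - 203/180*k


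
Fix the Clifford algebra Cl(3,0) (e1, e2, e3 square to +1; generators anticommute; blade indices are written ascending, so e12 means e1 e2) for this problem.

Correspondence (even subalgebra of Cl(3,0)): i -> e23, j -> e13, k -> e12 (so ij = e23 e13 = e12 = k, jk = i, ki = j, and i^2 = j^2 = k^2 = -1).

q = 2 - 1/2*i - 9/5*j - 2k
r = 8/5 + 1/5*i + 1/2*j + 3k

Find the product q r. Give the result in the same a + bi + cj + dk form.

In blades: q = 2 - 2*e12 - 9/5*e13 - 1/2*e23, r = 8/5 + 3*e12 + 1/2*e13 + 1/5*e23.
Distribute q over r term by term (generator squares from the signature, products reordered to ascending indices): (2)*r = 16/5 + 6*e12 + e13 + 2/5*e23; (-2*e12)*r = 6 - 16/5*e12 - 2/5*e13 + e23; (-9/5*e13)*r = 9/10 + 9/25*e12 - 72/25*e13 - 27/5*e23; (-1/2*e23)*r = 1/10 - 1/4*e12 + 3/2*e13 - 4/5*e23.
Sum: 51/5 + 291/100*e12 - 39/50*e13 - 24/5*e23; translating back through the correspondence:
Answer: 51/5 - 24/5*i - 39/50*j + 291/100*k


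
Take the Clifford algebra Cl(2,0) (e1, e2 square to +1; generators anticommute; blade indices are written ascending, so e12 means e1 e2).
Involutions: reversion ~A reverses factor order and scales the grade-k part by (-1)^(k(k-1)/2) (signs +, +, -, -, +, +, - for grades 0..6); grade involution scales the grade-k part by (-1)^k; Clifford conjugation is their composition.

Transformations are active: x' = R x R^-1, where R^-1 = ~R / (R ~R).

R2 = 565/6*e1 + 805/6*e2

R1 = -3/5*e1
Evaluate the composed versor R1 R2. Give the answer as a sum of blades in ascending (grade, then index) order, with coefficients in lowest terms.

Distribute over the terms of R1 (each basis-blade product reordered to ascending indices, repeated generators contracted through their squares):
(-3/5*e1) R2 = -113/2 - 161/2*e12
Answer: -113/2 - 161/2*e12


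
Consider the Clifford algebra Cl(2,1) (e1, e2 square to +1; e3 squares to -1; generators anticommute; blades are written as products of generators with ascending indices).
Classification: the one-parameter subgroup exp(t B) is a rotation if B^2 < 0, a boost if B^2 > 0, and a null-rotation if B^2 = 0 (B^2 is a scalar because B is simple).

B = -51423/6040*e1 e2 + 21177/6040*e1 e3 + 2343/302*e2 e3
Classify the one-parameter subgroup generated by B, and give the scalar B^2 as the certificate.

B^2 term by term: the squares give (-51423/6040)^2*(e1 e2)^2 + (21177/6040)^2*(e1 e3)^2 + (2343/302)^2*(e2 e3)^2 = 2644324929/36481600*(-1) + 448465329/36481600*(+1) + 5489649/91204*(+1) = 0 (each basis 2-blade squares to minus the product of its generators' squares); cross terms between blades sharing an index anticommute and cancel. So B^2 = 0.
Answer: null-rotation, certificate B^2 = 0. Check the certificate: B^2 = 0, and that sign is decisive whatever form B takes.


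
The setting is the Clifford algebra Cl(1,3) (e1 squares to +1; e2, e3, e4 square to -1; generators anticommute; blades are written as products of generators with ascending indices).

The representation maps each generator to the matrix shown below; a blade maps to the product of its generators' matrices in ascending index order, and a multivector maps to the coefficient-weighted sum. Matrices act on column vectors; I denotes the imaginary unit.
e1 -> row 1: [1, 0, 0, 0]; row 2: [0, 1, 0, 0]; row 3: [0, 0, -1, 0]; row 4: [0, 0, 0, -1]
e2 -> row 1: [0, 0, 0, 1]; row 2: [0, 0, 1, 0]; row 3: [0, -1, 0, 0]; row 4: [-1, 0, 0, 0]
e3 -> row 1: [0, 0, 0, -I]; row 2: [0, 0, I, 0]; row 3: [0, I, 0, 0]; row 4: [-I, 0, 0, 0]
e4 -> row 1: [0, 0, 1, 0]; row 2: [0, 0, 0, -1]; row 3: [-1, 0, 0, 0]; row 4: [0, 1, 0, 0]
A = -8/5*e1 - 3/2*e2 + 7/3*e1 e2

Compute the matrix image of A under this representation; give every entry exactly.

Bivector images (products of the table entries): rho(e1 e2) = rho(e1)rho(e2) = row 1: [0, 0, 0, 1]; row 2: [0, 0, 1, 0]; row 3: [0, 1, 0, 0]; row 4: [1, 0, 0, 0].
M = (-8/5)*rho(e1) + (-3/2)*rho(e2) + (7/3)*rho(e1 e2), summed entrywise:
Answer: row 1: [-8/5, 0, 0, 5/6]; row 2: [0, -8/5, 5/6, 0]; row 3: [0, 23/6, 8/5, 0]; row 4: [23/6, 0, 0, 8/5]


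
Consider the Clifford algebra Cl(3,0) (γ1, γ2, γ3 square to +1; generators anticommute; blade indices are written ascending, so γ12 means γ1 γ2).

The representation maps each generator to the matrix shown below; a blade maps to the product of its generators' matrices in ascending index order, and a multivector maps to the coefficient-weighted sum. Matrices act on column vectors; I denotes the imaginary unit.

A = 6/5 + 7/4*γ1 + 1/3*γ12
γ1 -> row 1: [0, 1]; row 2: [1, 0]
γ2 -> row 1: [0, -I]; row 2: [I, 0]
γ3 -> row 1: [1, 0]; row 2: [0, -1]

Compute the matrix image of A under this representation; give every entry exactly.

Bivector images (products of the table entries): rho(γ12) = rho(γ1)rho(γ2) = row 1: [I, 0]; row 2: [0, -I].
M = (6/5)*1 + (7/4)*rho(γ1) + (1/3)*rho(γ12), summed entrywise (1 is the identity matrix):
Answer: row 1: [6/5 + I/3, 7/4]; row 2: [7/4, 6/5 - I/3]


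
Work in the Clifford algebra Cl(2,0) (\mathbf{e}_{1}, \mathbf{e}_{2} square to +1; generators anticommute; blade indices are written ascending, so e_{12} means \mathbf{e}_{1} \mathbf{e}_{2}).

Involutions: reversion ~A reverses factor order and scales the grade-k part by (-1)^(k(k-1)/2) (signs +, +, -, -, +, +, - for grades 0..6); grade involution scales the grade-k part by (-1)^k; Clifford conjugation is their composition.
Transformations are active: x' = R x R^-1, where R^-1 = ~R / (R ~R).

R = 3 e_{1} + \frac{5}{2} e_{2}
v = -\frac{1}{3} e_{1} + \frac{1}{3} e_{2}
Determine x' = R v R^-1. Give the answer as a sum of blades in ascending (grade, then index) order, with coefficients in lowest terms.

~R = 3 e_{1} + \frac{5}{2} e_{2}, and R ~R = \frac{61}{4}, so R^-1 = ~R / (\frac{61}{4}).
R v = -\frac{1}{6} + \frac{11}{6} e_{12}
Answer: \frac{49}{183} e_{1} - \frac{71}{183} e_{2}
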